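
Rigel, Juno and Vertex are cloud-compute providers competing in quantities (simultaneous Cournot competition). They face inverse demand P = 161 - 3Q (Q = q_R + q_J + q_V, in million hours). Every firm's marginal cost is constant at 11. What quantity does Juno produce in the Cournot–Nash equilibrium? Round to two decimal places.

Each firm earns π_i = (161 - 3Q)q_i - 11q_i.
Setting ∂π_i/∂q_i = 0 with rivals' quantities fixed: 150 - 6q_i - 3·Σ_{j≠i} q_j = 0.
With identical firms every q_j equals q_i, so Σ_{j≠i} q_j = 2q_i and 150 = 12q_i, giving q_i = 25/2.

12.50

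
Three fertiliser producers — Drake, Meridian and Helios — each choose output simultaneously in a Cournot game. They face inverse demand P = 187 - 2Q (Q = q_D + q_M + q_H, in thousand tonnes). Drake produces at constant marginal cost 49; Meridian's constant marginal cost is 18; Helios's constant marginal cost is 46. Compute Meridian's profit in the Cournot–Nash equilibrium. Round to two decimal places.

1624.50

Drake's profit: π_D = (187 - 2Q)q_D - (49q_D). Setting ∂π_D/∂q_D = 0: 138 - 4q_D - 2(q_M + q_H) = 0.
Meridian's first-order condition: 169 - 4q_M - 2(q_D + q_H) = 0.
Helios's profit: π_H = (187 - 2Q)q_H - (46q_H). Setting ∂π_H/∂q_H = 0: 141 - 4q_H - 2(q_D + q_M) = 0.
Summing all 3 equations gives 448 − 8Q = 0, hence Q = 56.
Back-substituting: q_D = (138 − 112)/2 = 13, q_M = (169 − 112)/2 = 57/2, q_H = (141 − 112)/2 = 29/2.
Price P = 187 - 2·56 = 75.
Meridian's profit: (75 - 18)·(57/2) = 1624.5000.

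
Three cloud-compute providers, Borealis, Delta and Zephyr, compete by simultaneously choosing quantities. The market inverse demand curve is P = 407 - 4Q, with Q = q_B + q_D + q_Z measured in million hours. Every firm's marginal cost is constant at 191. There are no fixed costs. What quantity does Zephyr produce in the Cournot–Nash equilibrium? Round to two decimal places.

13.50

A representative firm's profit is π_i = q_i(407 - 4Q) - 191q_i.
Setting ∂π_i/∂q_i = 0 with rivals' quantities fixed: 216 - 8q_i - 4·Σ_{j≠i} q_j = 0.
By symmetry each firm produces the same amount; substituting Σ_{j≠i} q_j = 2q_i yields q_i = 216/16 = 27/2.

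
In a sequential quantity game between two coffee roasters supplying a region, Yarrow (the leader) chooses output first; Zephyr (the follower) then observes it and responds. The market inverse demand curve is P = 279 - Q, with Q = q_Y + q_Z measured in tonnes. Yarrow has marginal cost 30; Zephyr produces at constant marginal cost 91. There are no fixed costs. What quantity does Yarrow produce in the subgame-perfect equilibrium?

155

The follower Zephyr best-responds to any q_Y: π_Z = (279 - Q)q_Z - 91q_Z.
Setting the follower's marginal profit to zero, 188 - q_Y - 2q_Z = 0, i.e. q_Z = (188 - q_Y)/2.
The leader anticipates this reaction. Substituting into P = 279 - Q gives P = 185 - (1/2)q_Y, so π_Y = (185 - (1/2)q_Y)q_Y - 30q_Y.
Maximising: ∂π_Y/∂q_Y = 155 - q_Y = 0, giving q_Y = 155.
Then q_Z = (188 - 155)/2 = 33/2.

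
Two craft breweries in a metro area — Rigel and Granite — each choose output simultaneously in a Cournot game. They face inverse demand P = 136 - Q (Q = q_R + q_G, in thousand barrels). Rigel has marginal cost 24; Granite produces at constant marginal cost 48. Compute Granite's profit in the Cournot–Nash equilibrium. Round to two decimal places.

455.11

Rigel's profit: π_R = (136 - Q)q_R - (24q_R). Setting ∂π_R/∂q_R = 0: 112 - 2q_R - (q_G) = 0.
Granite's profit: π_G = (136 - Q)q_G - (48q_G). Setting ∂π_G/∂q_G = 0: 88 - 2q_G - (q_R) = 0.
Best responses: q_R = (112 - q_G)/2, q_G = (88 - q_R)/2.
Solving the pair: q_R = 136/3, q_G = 64/3.
Price P = 136 - 200/3 = 208/3.
Granite's profit: (208/3 - 48)·(64/3) = 455.1111.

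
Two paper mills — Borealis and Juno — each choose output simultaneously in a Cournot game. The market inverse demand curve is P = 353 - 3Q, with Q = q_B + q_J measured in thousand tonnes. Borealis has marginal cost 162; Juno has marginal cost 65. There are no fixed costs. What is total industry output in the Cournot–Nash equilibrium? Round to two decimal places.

53.22

Borealis's profit: π_B = (353 - 3Q)q_B - (162q_B). Setting ∂π_B/∂q_B = 0: 191 - 6q_B - 3(q_J) = 0.
Juno's first-order condition: 288 - 6q_J - 3(q_B) = 0.
Rearranging gives the reaction functions q_B = (191 - 3q_J)/6 and q_J = (288 - 3q_B)/6.
Solving the pair: q_B = 94/9, q_J = 385/9.
Total output Q = 94/9 + 385/9 = 479/9.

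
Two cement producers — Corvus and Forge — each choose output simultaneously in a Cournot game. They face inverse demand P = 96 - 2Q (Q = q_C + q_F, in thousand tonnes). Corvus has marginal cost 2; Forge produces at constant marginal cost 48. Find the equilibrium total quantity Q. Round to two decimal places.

Corvus's profit: π_C = (96 - 2Q)q_C - (2q_C). Setting ∂π_C/∂q_C = 0: 94 - 4q_C - 2(q_F) = 0.
Forge's profit: π_F = (96 - 2Q)q_F - (48q_F). Setting ∂π_F/∂q_F = 0: 48 - 4q_F - 2(q_C) = 0.
Best responses: q_C = (94 - 2q_F)/4, q_F = (48 - 2q_C)/4.
Solving the pair: q_C = 70/3, q_F = 1/3.
Total output Q = 70/3 + 1/3 = 71/3.

23.67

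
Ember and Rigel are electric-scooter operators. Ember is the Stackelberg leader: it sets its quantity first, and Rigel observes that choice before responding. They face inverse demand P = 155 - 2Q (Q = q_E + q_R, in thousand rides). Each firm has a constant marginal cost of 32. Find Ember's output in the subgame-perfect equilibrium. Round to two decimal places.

30.75

Solve by backward induction. Given q_E, the follower Rigel maximises π_R = (155 - 2q_E - 2q_R)q_R - 32q_R.
Setting the follower's marginal profit to zero, 123 - 2q_E - 4q_R = 0, i.e. q_R = (123 - 2q_E)/4.
The leader anticipates this reaction. Substituting into P = 155 - 2Q gives P = 187/2 - q_E, so π_E = (187/2 - q_E)q_E - 32q_E.
Leader FOC: 123/2 - 2q_E = 0, so q_E = 123/4.
Then q_R = (123 - 2·(123/4))/4 = 123/8.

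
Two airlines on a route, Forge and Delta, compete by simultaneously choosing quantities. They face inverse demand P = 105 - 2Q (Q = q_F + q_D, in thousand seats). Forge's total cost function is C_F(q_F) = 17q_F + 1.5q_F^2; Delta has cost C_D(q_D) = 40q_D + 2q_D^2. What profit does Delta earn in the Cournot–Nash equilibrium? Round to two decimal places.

115.15

Forge's profit: π_F = (105 - 2Q)q_F - (17q_F + (3/2)q_F²). Setting ∂π_F/∂q_F = 0: 88 - 7q_F - 2(q_D) = 0.
Delta's first-order condition: 65 - 8q_D - 2(q_F) = 0.
So q_F = (88 - 2q_D)/7 and q_D = (65 - 2q_F)/8.
Solving the pair: q_F = 287/26, q_D = 279/52.
Price P = 105 - 2·(853/52) = 1877/26.
Delta's profit: (1877/26)·(279/52) - 40·(279/52) - 2(279/52)² = 115.1494.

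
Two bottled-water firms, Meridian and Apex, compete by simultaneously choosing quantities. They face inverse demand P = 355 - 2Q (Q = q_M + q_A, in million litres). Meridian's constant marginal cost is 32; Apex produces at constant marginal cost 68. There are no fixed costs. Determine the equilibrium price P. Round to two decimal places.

151.67

Meridian's profit: π_M = (355 - 2Q)q_M - (32q_M). Setting ∂π_M/∂q_M = 0: 323 - 4q_M - 2(q_A) = 0.
Apex's first-order condition: 287 - 4q_A - 2(q_M) = 0.
So q_M = (323 - 2q_A)/4 and q_A = (287 - 2q_M)/4.
Substituting one into the other gives q_M = 359/6 and q_A = 251/6.
Total output Q = 305/3, so price P = 355 - 2·(305/3) = 455/3.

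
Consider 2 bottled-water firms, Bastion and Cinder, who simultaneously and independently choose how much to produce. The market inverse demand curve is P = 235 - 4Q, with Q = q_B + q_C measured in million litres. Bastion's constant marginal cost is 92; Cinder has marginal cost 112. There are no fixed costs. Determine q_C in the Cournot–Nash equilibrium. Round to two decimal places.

8.58

Bastion's profit: π_B = (235 - 4Q)q_B - (92q_B). Setting ∂π_B/∂q_B = 0: 143 - 8q_B - 4(q_C) = 0.
Cinder's first-order condition: 123 - 8q_C - 4(q_B) = 0.
So q_B = (143 - 4q_C)/8 and q_C = (123 - 4q_B)/8.
Solving the pair: q_B = 163/12, q_C = 103/12.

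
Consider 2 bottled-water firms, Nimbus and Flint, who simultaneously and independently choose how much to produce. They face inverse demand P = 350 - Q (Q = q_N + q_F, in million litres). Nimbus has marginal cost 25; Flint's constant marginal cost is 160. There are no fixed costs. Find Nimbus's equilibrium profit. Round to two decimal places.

Nimbus's profit: π_N = (350 - Q)q_N - (25q_N). Setting ∂π_N/∂q_N = 0: 325 - 2q_N - (q_F) = 0.
Flint's profit: π_F = (350 - Q)q_F - (160q_F). Setting ∂π_F/∂q_F = 0: 190 - 2q_F - (q_N) = 0.
Rearranging gives the reaction functions q_N = (325 - q_F)/2 and q_F = (190 - q_N)/2.
Substituting one into the other gives q_N = 460/3 and q_F = 55/3.
Price P = 350 - 515/3 = 535/3.
Nimbus's profit: (535/3 - 25)·(460/3) = 23511.1111.

23511.11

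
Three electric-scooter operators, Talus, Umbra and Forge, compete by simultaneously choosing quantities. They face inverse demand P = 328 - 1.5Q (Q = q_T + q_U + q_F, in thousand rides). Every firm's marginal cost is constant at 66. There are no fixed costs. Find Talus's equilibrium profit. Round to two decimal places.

A representative firm's profit is π_i = q_i(328 - 1.5Q) - 66q_i.
First-order condition (treating rivals' output as given): 262 - 3q_i - (3/2)·Σ_{j≠i} q_j = 0.
By symmetry each firm produces the same amount; substituting Σ_{j≠i} q_j = 2q_i yields q_i = 262/6 = 131/3.
Price P = 328 - (3/2)·131 = 263/2.
Talus's profit: (263/2 - 66)·(131/3) = 2860.1667.

2860.17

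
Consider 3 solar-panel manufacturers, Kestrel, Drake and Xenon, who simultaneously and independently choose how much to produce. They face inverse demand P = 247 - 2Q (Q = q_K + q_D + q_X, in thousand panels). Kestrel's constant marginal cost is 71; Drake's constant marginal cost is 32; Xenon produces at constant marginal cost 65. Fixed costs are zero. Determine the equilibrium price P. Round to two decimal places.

Kestrel's profit: π_K = (247 - 2Q)q_K - (71q_K). Setting ∂π_K/∂q_K = 0: 176 - 4q_K - 2(q_D + q_X) = 0.
Drake's profit: π_D = (247 - 2Q)q_D - (32q_D). Setting ∂π_D/∂q_D = 0: 215 - 4q_D - 2(q_K + q_X) = 0.
Xenon's profit: π_X = (247 - 2Q)q_X - (65q_X). Setting ∂π_X/∂q_X = 0: 182 - 4q_X - 2(q_K + q_D) = 0.
Adding the 3 conditions: 573 − 4Q − 4Q = 0, i.e. Q = 573/8.
Back-substituting: q_K = (176 − 573/4)/2 = 131/8, q_D = (215 − 573/4)/2 = 287/8, q_X = (182 − 573/4)/2 = 155/8.
Total output Q = 573/8, so price P = 247 - 2·(573/8) = 415/4.

103.75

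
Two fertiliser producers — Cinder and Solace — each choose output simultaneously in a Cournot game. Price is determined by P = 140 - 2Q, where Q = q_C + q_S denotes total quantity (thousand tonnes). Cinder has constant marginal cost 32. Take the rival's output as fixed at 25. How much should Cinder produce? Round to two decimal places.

14.50

With the rival's output fixed at 25, Cinder's profit is π_C = (140 - 2·25 - 2q_C)q_C - (32q_C) = (90 - 2q_C)q_C - (32q_C).
∂π_C/∂q_C = 58 - 4q_C = 0, so q_C = 29/2.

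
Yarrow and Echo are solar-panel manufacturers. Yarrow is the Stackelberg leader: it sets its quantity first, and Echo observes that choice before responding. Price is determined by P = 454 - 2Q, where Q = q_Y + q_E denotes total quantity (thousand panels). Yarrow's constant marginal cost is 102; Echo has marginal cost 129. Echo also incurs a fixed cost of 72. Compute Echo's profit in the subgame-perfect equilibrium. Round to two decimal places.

The follower Echo best-responds to any q_Y: π_E = (454 - 2Q)q_E - 129q_E.
Follower FOC: 325 - 2q_Y - 4q_E = 0, so q_E(q_Y) = (325 - 2q_Y)/4.
The leader anticipates this reaction. Substituting into P = 454 - 2Q gives P = 583/2 - q_Y, so π_Y = (583/2 - q_Y)q_Y - 102q_Y.
Maximising: ∂π_Y/∂q_Y = 379/2 - 2q_Y = 0, giving q_Y = 379/4.
Then q_E = (325 - 2·(379/4))/4 = 271/8.
Price P = 454 - 2·(1029/8) = 787/4.
Echo's profit: (787/4 - 129)·(271/8) - 72 = 2223.0313.

2223.03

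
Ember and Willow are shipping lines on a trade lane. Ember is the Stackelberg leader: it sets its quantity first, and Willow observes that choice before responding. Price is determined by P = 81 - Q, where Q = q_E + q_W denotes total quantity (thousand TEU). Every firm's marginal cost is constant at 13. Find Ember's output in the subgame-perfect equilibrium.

34

The follower Willow best-responds to any q_E: π_W = (81 - Q)q_W - 13q_W.
∂π_W/∂q_W = 68 - q_E - 2q_W = 0 gives the reaction function q_W = (68 - q_E)/2.
The leader anticipates this reaction. Substituting into P = 81 - Q gives P = 47 - (1/2)q_E, so π_E = (47 - (1/2)q_E)q_E - 13q_E.
Leader FOC: 34 - q_E = 0, so q_E = 34.
Then q_W = (68 - 34)/2 = 17.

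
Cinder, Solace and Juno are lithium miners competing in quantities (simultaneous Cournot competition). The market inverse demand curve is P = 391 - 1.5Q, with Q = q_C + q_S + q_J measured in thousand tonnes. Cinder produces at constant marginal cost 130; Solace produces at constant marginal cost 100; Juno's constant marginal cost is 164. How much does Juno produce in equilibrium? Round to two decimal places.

21.50

Cinder's profit: π_C = (391 - 1.5Q)q_C - (130q_C). Setting ∂π_C/∂q_C = 0: 261 - 3q_C - (3/2)(q_S + q_J) = 0.
Solace's first-order condition: 291 - 3q_S - (3/2)(q_C + q_J) = 0.
Juno's profit: π_J = (391 - 1.5Q)q_J - (164q_J). Setting ∂π_J/∂q_J = 0: 227 - 3q_J - (3/2)(q_C + q_S) = 0.
Adding the 3 conditions: 779 − 3Q − 3Q = 0, i.e. Q = 779/6.
Back-substituting: q_C = (261 − 779/4)/(3/2) = 265/6, q_S = (291 − 779/4)/(3/2) = 385/6, q_J = (227 − 779/4)/(3/2) = 43/2.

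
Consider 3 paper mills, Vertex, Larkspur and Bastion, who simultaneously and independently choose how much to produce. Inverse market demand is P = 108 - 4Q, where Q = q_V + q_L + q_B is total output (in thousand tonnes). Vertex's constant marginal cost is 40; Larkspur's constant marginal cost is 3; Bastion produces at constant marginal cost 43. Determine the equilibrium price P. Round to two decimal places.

48.50

Vertex's profit: π_V = (108 - 4Q)q_V - (40q_V). Setting ∂π_V/∂q_V = 0: 68 - 8q_V - 4(q_L + q_B) = 0.
Larkspur's profit: π_L = (108 - 4Q)q_L - (3q_L). Setting ∂π_L/∂q_L = 0: 105 - 8q_L - 4(q_V + q_B) = 0.
Bastion's first-order condition: 65 - 8q_B - 4(q_V + q_L) = 0.
Summing all 3 equations gives 238 − 16Q = 0, hence Q = 119/8.
Back-substituting: q_V = (68 − 119/2)/4 = 17/8, q_L = (105 − 119/2)/4 = 91/8, q_B = (65 − 119/2)/4 = 11/8.
Total output Q = 119/8, so price P = 108 - 4·(119/8) = 97/2.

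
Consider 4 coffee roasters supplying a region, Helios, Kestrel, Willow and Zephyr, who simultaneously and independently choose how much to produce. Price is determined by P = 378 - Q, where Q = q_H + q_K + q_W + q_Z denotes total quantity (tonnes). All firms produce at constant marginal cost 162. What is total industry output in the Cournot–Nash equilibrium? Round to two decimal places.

172.80

Each firm earns π_i = (378 - Q)q_i - 162q_i.
Setting ∂π_i/∂q_i = 0 with rivals' quantities fixed: 216 - 2q_i - Σ_{j≠i} q_j = 0.
By symmetry each firm produces the same amount; substituting Σ_{j≠i} q_j = 3q_i yields q_i = 216/5.
Total output Q = 216/5 + 216/5 + 216/5 + 216/5 = 864/5.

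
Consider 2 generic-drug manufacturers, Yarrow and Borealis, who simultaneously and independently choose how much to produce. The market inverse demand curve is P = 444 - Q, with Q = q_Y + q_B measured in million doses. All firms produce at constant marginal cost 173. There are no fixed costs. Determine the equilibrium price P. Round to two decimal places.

A representative firm's profit is π_i = q_i(444 - Q) - 173q_i.
First-order condition (treating rivals' output as given): 271 - 2q_i - q_j = 0.
With identical firms every q_j equals q_i, so q_j = q_i and 271 = 3q_i, giving q_i = 271/3.
Total output Q = 542/3, so price P = 444 - 542/3 = 790/3.

263.33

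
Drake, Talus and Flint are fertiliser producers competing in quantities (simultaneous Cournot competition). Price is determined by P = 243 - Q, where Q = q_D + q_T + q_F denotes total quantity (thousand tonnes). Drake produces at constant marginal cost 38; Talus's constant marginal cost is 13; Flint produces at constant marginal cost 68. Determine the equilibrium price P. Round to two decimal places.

Drake's profit: π_D = (243 - Q)q_D - (38q_D). Setting ∂π_D/∂q_D = 0: 205 - 2q_D - (q_T + q_F) = 0.
Talus's profit: π_T = (243 - Q)q_T - (13q_T). Setting ∂π_T/∂q_T = 0: 230 - 2q_T - (q_D + q_F) = 0.
Flint's profit: π_F = (243 - Q)q_F - (68q_F). Setting ∂π_F/∂q_F = 0: 175 - 2q_F - (q_D + q_T) = 0.
Adding the 3 conditions: 610 − 2Q − 2Q = 0, i.e. Q = 305/2.
Back-substituting: q_D = (205 − 305/2) = 105/2, q_T = (230 − 305/2) = 155/2, q_F = (175 − 305/2) = 45/2.
Total output Q = 305/2, so price P = 243 - 305/2 = 181/2.

90.50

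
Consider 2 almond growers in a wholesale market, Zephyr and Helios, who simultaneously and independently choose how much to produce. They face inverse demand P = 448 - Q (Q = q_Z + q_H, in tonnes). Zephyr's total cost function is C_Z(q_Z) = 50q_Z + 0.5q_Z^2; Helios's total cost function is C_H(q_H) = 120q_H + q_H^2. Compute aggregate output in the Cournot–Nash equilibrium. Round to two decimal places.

Zephyr's profit: π_Z = (448 - Q)q_Z - (50q_Z + (1/2)q_Z²). Setting ∂π_Z/∂q_Z = 0: 398 - 3q_Z - (q_H) = 0.
Helios's first-order condition: 328 - 4q_H - (q_Z) = 0.
Best responses: q_Z = (398 - q_H)/3, q_H = (328 - q_Z)/4.
Solving the pair: q_Z = 1264/11, q_H = 586/11.
Total output Q = 1264/11 + 586/11 = 1850/11.

168.18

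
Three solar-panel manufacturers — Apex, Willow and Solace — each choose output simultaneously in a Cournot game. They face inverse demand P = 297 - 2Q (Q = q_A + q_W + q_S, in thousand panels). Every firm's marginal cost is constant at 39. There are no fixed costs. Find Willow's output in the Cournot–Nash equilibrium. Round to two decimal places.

32.25

A representative firm's profit is π_i = q_i(297 - 2Q) - 39q_i.
Setting ∂π_i/∂q_i = 0 with rivals' quantities fixed: 258 - 4q_i - 2·Σ_{j≠i} q_j = 0.
With identical firms every q_j equals q_i, so Σ_{j≠i} q_j = 2q_i and 258 = 8q_i, giving q_i = 129/4.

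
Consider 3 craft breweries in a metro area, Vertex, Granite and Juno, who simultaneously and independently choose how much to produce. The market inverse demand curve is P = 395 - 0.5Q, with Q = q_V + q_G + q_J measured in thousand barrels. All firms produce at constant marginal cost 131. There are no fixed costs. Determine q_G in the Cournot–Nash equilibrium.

132

A representative firm's profit is π_i = q_i(395 - 0.5Q) - 131q_i.
Setting ∂π_i/∂q_i = 0 with rivals' quantities fixed: 264 - q_i - (1/2)·Σ_{j≠i} q_j = 0.
By symmetry each firm produces the same amount; substituting Σ_{j≠i} q_j = 2q_i yields q_i = 264/2 = 132.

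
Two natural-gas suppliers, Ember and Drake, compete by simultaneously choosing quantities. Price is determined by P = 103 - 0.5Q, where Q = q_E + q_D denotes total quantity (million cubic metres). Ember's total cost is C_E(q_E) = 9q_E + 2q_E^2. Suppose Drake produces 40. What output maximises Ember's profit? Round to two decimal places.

14.80

With the rival's output fixed at 40, Ember's profit is π_E = (103 - (1/2)·40 - (1/2)q_E)q_E - (9q_E + 2q_E²) = (83 - (1/2)q_E)q_E - (9q_E + 2q_E²).
∂π_E/∂q_E = 74 - 5q_E = 0, so q_E = 74/5.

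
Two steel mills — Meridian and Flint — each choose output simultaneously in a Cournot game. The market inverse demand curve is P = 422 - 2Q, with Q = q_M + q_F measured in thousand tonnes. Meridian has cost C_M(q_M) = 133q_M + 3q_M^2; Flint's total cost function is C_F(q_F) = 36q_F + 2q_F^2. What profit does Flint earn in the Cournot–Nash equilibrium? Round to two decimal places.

7459.50

Meridian's profit: π_M = (422 - 2Q)q_M - (133q_M + 3q_M²). Setting ∂π_M/∂q_M = 0: 289 - 10q_M - 2(q_F) = 0.
Flint's first-order condition: 386 - 8q_F - 2(q_M) = 0.
So q_M = (289 - 2q_F)/10 and q_F = (386 - 2q_M)/8.
Substituting one into the other gives q_M = 385/19 and q_F = 1641/38.
Price P = 422 - 2·63.4474 = 295.1053.
Flint's profit: 295.1053·(1641/38) - 36·(1641/38) - 2(1641/38)² = 7459.5042.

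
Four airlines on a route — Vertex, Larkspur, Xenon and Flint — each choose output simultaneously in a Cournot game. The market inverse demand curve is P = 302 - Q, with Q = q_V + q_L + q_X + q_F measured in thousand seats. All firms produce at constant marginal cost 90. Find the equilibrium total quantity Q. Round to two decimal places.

Each firm earns π_i = (302 - Q)q_i - 90q_i.
First-order condition (treating rivals' output as given): 212 - 2q_i - Σ_{j≠i} q_j = 0.
With identical firms every q_j equals q_i, so Σ_{j≠i} q_j = 3q_i and 212 = 5q_i, giving q_i = 212/5.
Total output Q = 212/5 + 212/5 + 212/5 + 212/5 = 848/5.

169.60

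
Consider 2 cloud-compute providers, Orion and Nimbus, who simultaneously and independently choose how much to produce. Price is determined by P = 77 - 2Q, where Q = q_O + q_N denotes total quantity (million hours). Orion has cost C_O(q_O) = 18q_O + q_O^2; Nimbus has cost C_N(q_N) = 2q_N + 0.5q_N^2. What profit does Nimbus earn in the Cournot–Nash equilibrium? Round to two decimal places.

407.63

Orion's profit: π_O = (77 - 2Q)q_O - (18q_O + q_O²). Setting ∂π_O/∂q_O = 0: 59 - 6q_O - 2(q_N) = 0.
Nimbus's profit: π_N = (77 - 2Q)q_N - (2q_N + (1/2)q_N²). Setting ∂π_N/∂q_N = 0: 75 - 5q_N - 2(q_O) = 0.
So q_O = (59 - 2q_N)/6 and q_N = (75 - 2q_O)/5.
Substituting one into the other gives q_O = 145/26 and q_N = 166/13.
Price P = 77 - 2·(477/26) = 524/13.
Nimbus's profit: (524/13)·(166/13) - 2·(166/13) - (1/2)(166/13)² = 407.6331.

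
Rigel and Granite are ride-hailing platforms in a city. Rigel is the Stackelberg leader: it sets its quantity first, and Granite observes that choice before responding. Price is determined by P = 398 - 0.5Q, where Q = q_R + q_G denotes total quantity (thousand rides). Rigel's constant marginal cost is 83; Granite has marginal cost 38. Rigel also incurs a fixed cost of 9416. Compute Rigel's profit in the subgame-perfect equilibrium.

8809

Solve by backward induction. Given q_R, the follower Granite maximises π_G = (398 - (1/2)q_R - (1/2)q_G)q_G - 38q_G.
Setting the follower's marginal profit to zero, 360 - (1/2)q_R - q_G = 0, i.e. q_G = (360 - (1/2)q_R).
The leader anticipates this reaction. Substituting into P = 398 - 0.5Q gives P = 218 - (1/4)q_R, so π_R = (218 - (1/4)q_R)q_R - 83q_R.
The leader's first-order condition 135 - (1/2)q_R = 0 yields q_R = 270.
Then q_G = (360 - (1/2)·270) = 225.
Price P = 398 - (1/2)·495 = 301/2.
Rigel's profit: (301/2 - 83)·270 - 9416 = 8809.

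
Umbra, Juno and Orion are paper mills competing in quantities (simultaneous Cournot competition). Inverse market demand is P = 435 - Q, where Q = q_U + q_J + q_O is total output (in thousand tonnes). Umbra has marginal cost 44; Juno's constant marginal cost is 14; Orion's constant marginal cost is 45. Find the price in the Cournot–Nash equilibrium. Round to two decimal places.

Umbra's profit: π_U = (435 - Q)q_U - (44q_U). Setting ∂π_U/∂q_U = 0: 391 - 2q_U - (q_J + q_O) = 0.
Juno's profit: π_J = (435 - Q)q_J - (14q_J). Setting ∂π_J/∂q_J = 0: 421 - 2q_J - (q_U + q_O) = 0.
Orion's first-order condition: 390 - 2q_O - (q_U + q_J) = 0.
Summing all 3 equations gives 1202 − 4Q = 0, hence Q = 601/2.
Back-substituting: q_U = (391 − 601/2) = 181/2, q_J = (421 − 601/2) = 241/2, q_O = (390 − 601/2) = 179/2.
Total output Q = 601/2, so price P = 435 - 601/2 = 269/2.

134.50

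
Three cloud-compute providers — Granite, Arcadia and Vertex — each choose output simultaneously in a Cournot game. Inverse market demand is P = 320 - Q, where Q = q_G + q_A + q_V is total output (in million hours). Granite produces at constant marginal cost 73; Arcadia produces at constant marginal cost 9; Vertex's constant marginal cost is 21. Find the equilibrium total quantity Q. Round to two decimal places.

Granite's profit: π_G = (320 - Q)q_G - (73q_G). Setting ∂π_G/∂q_G = 0: 247 - 2q_G - (q_A + q_V) = 0.
Arcadia's first-order condition: 311 - 2q_A - (q_G + q_V) = 0.
Vertex's profit: π_V = (320 - Q)q_V - (21q_V). Setting ∂π_V/∂q_V = 0: 299 - 2q_V - (q_G + q_A) = 0.
Adding the 3 conditions: 857 − 2Q − 2Q = 0, i.e. Q = 857/4.
Back-substituting: q_G = (247 − 857/4) = 131/4, q_A = (311 − 857/4) = 387/4, q_V = (299 − 857/4) = 339/4.
Total output Q = 131/4 + 387/4 + 339/4 = 857/4.

214.25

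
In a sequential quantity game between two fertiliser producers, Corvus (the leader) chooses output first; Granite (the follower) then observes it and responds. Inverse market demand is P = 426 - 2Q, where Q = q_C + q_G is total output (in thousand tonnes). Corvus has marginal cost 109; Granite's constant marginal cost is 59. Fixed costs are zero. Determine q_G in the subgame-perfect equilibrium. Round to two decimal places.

The follower Granite best-responds to any q_C: π_G = (426 - 2Q)q_G - 59q_G.
∂π_G/∂q_G = 367 - 2q_C - 4q_G = 0 gives the reaction function q_G = (367 - 2q_C)/4.
The leader anticipates this reaction. Substituting into P = 426 - 2Q gives P = 485/2 - q_C, so π_C = (485/2 - q_C)q_C - 109q_C.
Leader FOC: 267/2 - 2q_C = 0, so q_C = 267/4.
Then q_G = (367 - 2·(267/4))/4 = 467/8.

58.38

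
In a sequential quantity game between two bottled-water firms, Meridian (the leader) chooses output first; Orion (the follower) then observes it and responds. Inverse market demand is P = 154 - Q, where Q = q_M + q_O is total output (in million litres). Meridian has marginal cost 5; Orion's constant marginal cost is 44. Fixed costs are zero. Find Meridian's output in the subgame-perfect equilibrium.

The follower Orion best-responds to any q_M: π_O = (154 - Q)q_O - 44q_O.
Setting the follower's marginal profit to zero, 110 - q_M - 2q_O = 0, i.e. q_O = (110 - q_M)/2.
The leader anticipates this reaction. Substituting into P = 154 - Q gives P = 99 - (1/2)q_M, so π_M = (99 - (1/2)q_M)q_M - 5q_M.
The leader's first-order condition 94 - q_M = 0 yields q_M = 94.
Then q_O = (110 - 94)/2 = 8.

94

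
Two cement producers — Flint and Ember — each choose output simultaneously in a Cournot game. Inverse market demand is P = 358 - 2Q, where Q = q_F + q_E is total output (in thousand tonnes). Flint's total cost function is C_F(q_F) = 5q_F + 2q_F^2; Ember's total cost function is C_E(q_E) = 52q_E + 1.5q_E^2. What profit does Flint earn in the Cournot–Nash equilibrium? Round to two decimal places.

5112.25

Flint's profit: π_F = (358 - 2Q)q_F - (5q_F + 2q_F²). Setting ∂π_F/∂q_F = 0: 353 - 8q_F - 2(q_E) = 0.
Ember's profit: π_E = (358 - 2Q)q_E - (52q_E + (3/2)q_E²). Setting ∂π_E/∂q_E = 0: 306 - 7q_E - 2(q_F) = 0.
So q_F = (353 - 2q_E)/8 and q_E = (306 - 2q_F)/7.
Solving the pair: q_F = 143/4, q_E = 67/2.
Price P = 358 - 2·(277/4) = 439/2.
Flint's profit: (439/2)·(143/4) - 5·(143/4) - 2(143/4)² = 5112.2500.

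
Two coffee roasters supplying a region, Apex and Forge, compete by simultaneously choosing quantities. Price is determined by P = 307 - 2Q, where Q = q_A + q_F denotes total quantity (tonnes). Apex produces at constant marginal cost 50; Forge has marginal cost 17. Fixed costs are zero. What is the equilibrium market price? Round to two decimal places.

124.67

Apex's profit: π_A = (307 - 2Q)q_A - (50q_A). Setting ∂π_A/∂q_A = 0: 257 - 4q_A - 2(q_F) = 0.
Forge's first-order condition: 290 - 4q_F - 2(q_A) = 0.
Best responses: q_A = (257 - 2q_F)/4, q_F = (290 - 2q_A)/4.
Solving the pair: q_A = 112/3, q_F = 323/6.
Total output Q = 547/6, so price P = 307 - 2·(547/6) = 374/3.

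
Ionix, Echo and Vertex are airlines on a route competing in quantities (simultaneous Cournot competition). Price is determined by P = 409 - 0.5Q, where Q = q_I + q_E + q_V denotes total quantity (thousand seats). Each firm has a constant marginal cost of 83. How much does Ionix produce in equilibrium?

163

A representative firm's profit is π_i = q_i(409 - 0.5Q) - 83q_i.
First-order condition (treating rivals' output as given): 326 - q_i - (1/2)·Σ_{j≠i} q_j = 0.
By symmetry each firm produces the same amount; substituting Σ_{j≠i} q_j = 2q_i yields q_i = 326/2 = 163.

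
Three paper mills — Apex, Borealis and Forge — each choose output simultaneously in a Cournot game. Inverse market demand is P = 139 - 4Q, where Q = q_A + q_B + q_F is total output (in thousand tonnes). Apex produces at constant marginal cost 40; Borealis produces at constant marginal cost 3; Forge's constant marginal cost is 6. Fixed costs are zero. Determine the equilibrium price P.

47

Apex's profit: π_A = (139 - 4Q)q_A - (40q_A). Setting ∂π_A/∂q_A = 0: 99 - 8q_A - 4(q_B + q_F) = 0.
Borealis's first-order condition: 136 - 8q_B - 4(q_A + q_F) = 0.
Forge's profit: π_F = (139 - 4Q)q_F - (6q_F). Setting ∂π_F/∂q_F = 0: 133 - 8q_F - 4(q_A + q_B) = 0.
Summing all 3 equations gives 368 − 16Q = 0, hence Q = 23.
Back-substituting: q_A = (99 − 92)/4 = 7/4, q_B = (136 − 92)/4 = 11, q_F = (133 − 92)/4 = 41/4.
Total output Q = 23, so price P = 139 - 4·23 = 47.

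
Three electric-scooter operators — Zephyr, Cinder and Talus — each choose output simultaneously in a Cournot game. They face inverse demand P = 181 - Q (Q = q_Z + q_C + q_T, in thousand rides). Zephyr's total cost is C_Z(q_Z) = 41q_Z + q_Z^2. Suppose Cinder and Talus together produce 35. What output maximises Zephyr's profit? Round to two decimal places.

With rivals' combined output fixed at 35, Zephyr's profit is π_Z = (181 - 35 - q_Z)q_Z - (41q_Z + q_Z²) = (146 - q_Z)q_Z - (41q_Z + q_Z²).
∂π_Z/∂q_Z = 105 - 4q_Z = 0, so q_Z = 105/4.

26.25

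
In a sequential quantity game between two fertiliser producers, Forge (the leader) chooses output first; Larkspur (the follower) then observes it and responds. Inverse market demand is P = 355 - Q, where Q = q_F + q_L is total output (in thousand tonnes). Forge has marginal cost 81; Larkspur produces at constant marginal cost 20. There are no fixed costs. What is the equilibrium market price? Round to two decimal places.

134.25

The follower Larkspur best-responds to any q_F: π_L = (355 - Q)q_L - 20q_L.
Setting the follower's marginal profit to zero, 335 - q_F - 2q_L = 0, i.e. q_L = (335 - q_F)/2.
The leader anticipates this reaction. Substituting into P = 355 - Q gives P = 375/2 - (1/2)q_F, so π_F = (375/2 - (1/2)q_F)q_F - 81q_F.
Leader FOC: 213/2 - q_F = 0, so q_F = 213/2.
Then q_L = (335 - 213/2)/2 = 457/4.
Total output Q = 883/4, so price P = 355 - 883/4 = 537/4.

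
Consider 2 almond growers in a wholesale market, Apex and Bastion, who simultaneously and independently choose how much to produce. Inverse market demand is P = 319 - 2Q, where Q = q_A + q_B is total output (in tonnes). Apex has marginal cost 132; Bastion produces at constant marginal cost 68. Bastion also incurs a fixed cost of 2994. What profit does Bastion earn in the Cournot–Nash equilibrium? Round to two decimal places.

2518.50

Apex's profit: π_A = (319 - 2Q)q_A - (132q_A). Setting ∂π_A/∂q_A = 0: 187 - 4q_A - 2(q_B) = 0.
Bastion's profit: π_B = (319 - 2Q)q_B - (68q_B). Setting ∂π_B/∂q_B = 0: 251 - 4q_B - 2(q_A) = 0.
Best responses: q_A = (187 - 2q_B)/4, q_B = (251 - 2q_A)/4.
Substituting one into the other gives q_A = 41/2 and q_B = 105/2.
Price P = 319 - 2·73 = 173.
Bastion's profit: (173 - 68)·(105/2) - 2994 = 2518.5000.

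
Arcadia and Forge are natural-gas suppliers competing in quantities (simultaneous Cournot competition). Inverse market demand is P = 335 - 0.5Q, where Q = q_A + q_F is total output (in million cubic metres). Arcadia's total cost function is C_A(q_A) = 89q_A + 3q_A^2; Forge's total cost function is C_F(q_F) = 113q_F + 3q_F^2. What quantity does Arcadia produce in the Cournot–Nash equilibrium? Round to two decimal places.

33.05

Arcadia's profit: π_A = (335 - 0.5Q)q_A - (89q_A + 3q_A²). Setting ∂π_A/∂q_A = 0: 246 - 7q_A - (1/2)(q_F) = 0.
Forge's profit: π_F = (335 - 0.5Q)q_F - (113q_F + 3q_F²). Setting ∂π_F/∂q_F = 0: 222 - 7q_F - (1/2)(q_A) = 0.
Best responses: q_A = (246 - (1/2)q_F)/7, q_F = (222 - (1/2)q_A)/7.
Solving the pair: q_A = 33.0462, q_F = 1908/65.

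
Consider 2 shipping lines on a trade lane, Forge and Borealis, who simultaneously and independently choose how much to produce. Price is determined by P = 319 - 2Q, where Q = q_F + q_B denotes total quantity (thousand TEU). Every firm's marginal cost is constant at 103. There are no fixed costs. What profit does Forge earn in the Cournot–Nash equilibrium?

Each firm earns π_i = (319 - 2Q)q_i - 103q_i.
Setting ∂π_i/∂q_i = 0 with rivals' quantities fixed: 216 - 4q_i - 2q_j = 0.
With identical firms every q_j equals q_i, so q_j = q_i and 216 = 6q_i, giving q_i = 36.
Price P = 319 - 2·72 = 175.
Forge's profit: (175 - 103)·36 = 2592.

2592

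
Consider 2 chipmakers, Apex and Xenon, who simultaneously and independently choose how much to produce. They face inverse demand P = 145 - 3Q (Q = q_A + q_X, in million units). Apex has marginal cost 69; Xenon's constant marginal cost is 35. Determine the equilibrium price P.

83

Apex's profit: π_A = (145 - 3Q)q_A - (69q_A). Setting ∂π_A/∂q_A = 0: 76 - 6q_A - 3(q_X) = 0.
Xenon's profit: π_X = (145 - 3Q)q_X - (35q_X). Setting ∂π_X/∂q_X = 0: 110 - 6q_X - 3(q_A) = 0.
Best responses: q_A = (76 - 3q_X)/6, q_X = (110 - 3q_A)/6.
Solving the pair: q_A = 14/3, q_X = 16.
Total output Q = 62/3, so price P = 145 - 3·(62/3) = 83.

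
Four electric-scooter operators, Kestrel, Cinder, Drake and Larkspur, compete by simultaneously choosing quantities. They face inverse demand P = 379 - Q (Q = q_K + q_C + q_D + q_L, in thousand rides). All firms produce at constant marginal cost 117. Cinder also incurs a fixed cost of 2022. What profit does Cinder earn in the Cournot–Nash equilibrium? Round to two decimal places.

723.76

A representative firm's profit is π_i = q_i(379 - Q) - 117q_i.
Setting ∂π_i/∂q_i = 0 with rivals' quantities fixed: 262 - 2q_i - Σ_{j≠i} q_j = 0.
With identical firms every q_j equals q_i, so Σ_{j≠i} q_j = 3q_i and 262 = 5q_i, giving q_i = 262/5.
Price P = 379 - 1048/5 = 847/5.
Cinder's profit: (847/5 - 117)·(262/5) - 2022 = 723.7600.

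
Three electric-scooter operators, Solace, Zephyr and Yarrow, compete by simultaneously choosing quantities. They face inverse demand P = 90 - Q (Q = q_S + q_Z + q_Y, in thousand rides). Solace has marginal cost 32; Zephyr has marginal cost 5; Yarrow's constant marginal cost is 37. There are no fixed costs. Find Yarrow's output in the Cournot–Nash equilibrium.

Solace's profit: π_S = (90 - Q)q_S - (32q_S). Setting ∂π_S/∂q_S = 0: 58 - 2q_S - (q_Z + q_Y) = 0.
Zephyr's profit: π_Z = (90 - Q)q_Z - (5q_Z). Setting ∂π_Z/∂q_Z = 0: 85 - 2q_Z - (q_S + q_Y) = 0.
Yarrow's profit: π_Y = (90 - Q)q_Y - (37q_Y). Setting ∂π_Y/∂q_Y = 0: 53 - 2q_Y - (q_S + q_Z) = 0.
Adding the 3 conditions: 196 − 2Q − 2Q = 0, i.e. Q = 49.
Back-substituting: q_S = (58 − 49) = 9, q_Z = (85 − 49) = 36, q_Y = (53 − 49) = 4.

4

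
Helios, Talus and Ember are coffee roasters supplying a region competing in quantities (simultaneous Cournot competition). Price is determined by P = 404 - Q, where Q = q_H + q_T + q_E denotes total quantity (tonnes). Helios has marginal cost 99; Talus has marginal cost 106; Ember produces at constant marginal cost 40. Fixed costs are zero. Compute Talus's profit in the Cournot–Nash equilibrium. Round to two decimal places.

3164.06

Helios's profit: π_H = (404 - Q)q_H - (99q_H). Setting ∂π_H/∂q_H = 0: 305 - 2q_H - (q_T + q_E) = 0.
Talus's profit: π_T = (404 - Q)q_T - (106q_T). Setting ∂π_T/∂q_T = 0: 298 - 2q_T - (q_H + q_E) = 0.
Ember's first-order condition: 364 - 2q_E - (q_H + q_T) = 0.
Adding the 3 first-order conditions: 967 − 4Q = 0, so Q = 967/4.
Back-substituting: q_H = (305 − 967/4) = 253/4, q_T = (298 − 967/4) = 225/4, q_E = (364 − 967/4) = 489/4.
Price P = 404 - 967/4 = 649/4.
Talus's profit: (649/4 - 106)·(225/4) = 3164.0625.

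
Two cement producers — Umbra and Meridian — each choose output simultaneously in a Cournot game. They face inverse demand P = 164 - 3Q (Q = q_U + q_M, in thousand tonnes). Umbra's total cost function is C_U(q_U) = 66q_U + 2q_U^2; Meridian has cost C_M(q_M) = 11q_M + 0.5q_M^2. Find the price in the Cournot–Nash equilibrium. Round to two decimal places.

92.05

Umbra's profit: π_U = (164 - 3Q)q_U - (66q_U + 2q_U²). Setting ∂π_U/∂q_U = 0: 98 - 10q_U - 3(q_M) = 0.
Meridian's first-order condition: 153 - 7q_M - 3(q_U) = 0.
Rearranging gives the reaction functions q_U = (98 - 3q_M)/10 and q_M = (153 - 3q_U)/7.
Substituting one into the other gives q_U = 227/61 and q_M = 1236/61.
Total output Q = 1463/61, so price P = 164 - 3·(1463/61) = 92.0492.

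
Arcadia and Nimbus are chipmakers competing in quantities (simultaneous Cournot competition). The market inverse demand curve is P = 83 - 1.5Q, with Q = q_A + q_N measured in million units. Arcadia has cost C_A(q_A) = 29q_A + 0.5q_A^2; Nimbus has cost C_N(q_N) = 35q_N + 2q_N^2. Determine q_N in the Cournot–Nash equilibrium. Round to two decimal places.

Arcadia's profit: π_A = (83 - 1.5Q)q_A - (29q_A + (1/2)q_A²). Setting ∂π_A/∂q_A = 0: 54 - 4q_A - (3/2)(q_N) = 0.
Nimbus's profit: π_N = (83 - 1.5Q)q_N - (35q_N + 2q_N²). Setting ∂π_N/∂q_N = 0: 48 - 7q_N - (3/2)(q_A) = 0.
Rearranging gives the reaction functions q_A = (54 - (3/2)q_N)/4 and q_N = (48 - (3/2)q_A)/7.
Solving the pair: q_A = 1224/103, q_N = 444/103.

4.31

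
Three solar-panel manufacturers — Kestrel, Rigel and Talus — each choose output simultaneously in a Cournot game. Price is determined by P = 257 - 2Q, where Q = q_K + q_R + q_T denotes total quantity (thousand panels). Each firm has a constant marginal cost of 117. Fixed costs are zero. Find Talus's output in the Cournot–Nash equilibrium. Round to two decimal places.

17.50

Each firm earns π_i = (257 - 2Q)q_i - 117q_i.
First-order condition (treating rivals' output as given): 140 - 4q_i - 2·Σ_{j≠i} q_j = 0.
With identical firms every q_j equals q_i, so Σ_{j≠i} q_j = 2q_i and 140 = 8q_i, giving q_i = 35/2.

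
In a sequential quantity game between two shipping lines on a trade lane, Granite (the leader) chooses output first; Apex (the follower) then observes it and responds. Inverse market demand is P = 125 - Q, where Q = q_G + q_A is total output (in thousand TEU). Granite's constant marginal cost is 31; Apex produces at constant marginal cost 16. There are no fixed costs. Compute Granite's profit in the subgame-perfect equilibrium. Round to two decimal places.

780.13

Solve by backward induction. Given q_G, the follower Apex maximises π_A = (125 - q_G - q_A)q_A - 16q_A.
Setting the follower's marginal profit to zero, 109 - q_G - 2q_A = 0, i.e. q_A = (109 - q_G)/2.
The leader anticipates this reaction. Substituting into P = 125 - Q gives P = 141/2 - (1/2)q_G, so π_G = (141/2 - (1/2)q_G)q_G - 31q_G.
Leader FOC: 79/2 - q_G = 0, so q_G = 79/2.
Then q_A = (109 - 79/2)/2 = 139/4.
Price P = 125 - 297/4 = 203/4.
Granite's profit: (203/4 - 31)·(79/2) = 780.1250.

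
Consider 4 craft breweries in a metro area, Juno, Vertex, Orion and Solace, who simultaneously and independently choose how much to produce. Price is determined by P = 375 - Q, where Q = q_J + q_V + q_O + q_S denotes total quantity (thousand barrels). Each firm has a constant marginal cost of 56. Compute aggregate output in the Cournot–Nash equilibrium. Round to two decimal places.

255.20

A representative firm's profit is π_i = q_i(375 - Q) - 56q_i.
First-order condition (treating rivals' output as given): 319 - 2q_i - Σ_{j≠i} q_j = 0.
By symmetry each firm produces the same amount; substituting Σ_{j≠i} q_j = 3q_i yields q_i = 319/5.
Total output Q = 319/5 + 319/5 + 319/5 + 319/5 = 1276/5.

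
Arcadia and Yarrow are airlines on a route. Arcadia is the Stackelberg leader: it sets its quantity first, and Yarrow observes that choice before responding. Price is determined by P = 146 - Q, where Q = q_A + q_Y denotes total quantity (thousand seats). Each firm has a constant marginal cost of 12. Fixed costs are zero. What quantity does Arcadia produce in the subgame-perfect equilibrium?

Solve by backward induction. Given q_A, the follower Yarrow maximises π_Y = (146 - q_A - q_Y)q_Y - 12q_Y.
∂π_Y/∂q_Y = 134 - q_A - 2q_Y = 0 gives the reaction function q_Y = (134 - q_A)/2.
The leader anticipates this reaction. Substituting into P = 146 - Q gives P = 79 - (1/2)q_A, so π_A = (79 - (1/2)q_A)q_A - 12q_A.
Maximising: ∂π_A/∂q_A = 67 - q_A = 0, giving q_A = 67.
Then q_Y = (134 - 67)/2 = 67/2.

67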